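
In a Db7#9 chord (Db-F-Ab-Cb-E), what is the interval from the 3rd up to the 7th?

diminished fifth

So we need the interval from F up to Cb.
F up to Cb is 6 semitones, a half step narrower than a perfect fifth, so the interval is diminished.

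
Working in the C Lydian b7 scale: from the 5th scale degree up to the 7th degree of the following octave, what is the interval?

minor tenth

C lydian dominant: C D E F# G A Bb.
So we need the interval from G up to Bb.
G up to Bb is 15 semitones, a half step narrower than a major tenth, so the interval is minor.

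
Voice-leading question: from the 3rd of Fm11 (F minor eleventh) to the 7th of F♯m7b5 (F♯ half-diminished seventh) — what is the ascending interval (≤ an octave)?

augmented fifth

Fm11 (F minor eleventh) has A♭ as its 3rd, and F♯m7b5 (F♯ half-diminished seventh) has E as its 7th.
From A♭ to E: 8 semitones over a fifth = augmented.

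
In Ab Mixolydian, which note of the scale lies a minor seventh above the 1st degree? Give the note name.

The scale is Ab Bb C Db Eb F Gb.
The 1st degree is Ab; a minor seventh above that is Gb — scale degree 7.

Gb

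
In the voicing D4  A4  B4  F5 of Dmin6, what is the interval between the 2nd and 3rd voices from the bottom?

Those voices are A4 and B4.
Counting 2 letters and 2 half steps from A gives a major second.

major 2nd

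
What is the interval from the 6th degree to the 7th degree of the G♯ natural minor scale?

The scale runs G♯ A♯ B C♯ D♯ E F♯.
That puts E below F♯.
Counting 2 letters and 2 half steps from E gives a major second.

major 2nd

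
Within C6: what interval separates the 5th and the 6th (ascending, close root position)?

major 2nd

Spelling the chord: C-E-G-A.
The 5th is G and the 6th is A.
From G to A is 2 semitones, exactly the major second.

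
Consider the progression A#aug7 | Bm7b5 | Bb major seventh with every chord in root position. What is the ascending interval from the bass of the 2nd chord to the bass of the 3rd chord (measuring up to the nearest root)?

The roots are B and Bb.
B up to Bb is 11 semitones, a half step narrower than a perfect octave, so the interval is diminished.

diminished 8th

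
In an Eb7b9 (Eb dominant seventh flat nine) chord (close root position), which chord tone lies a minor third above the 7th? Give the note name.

Fb

Eb dominant seventh flat nine: Eb-G-Bb-Db-Fb.
The 7th is Db. A minor third above Db is Fb.
Fb is the chord's 9th.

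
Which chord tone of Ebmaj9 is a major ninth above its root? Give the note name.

F

Ebmaj9 (Eb major ninth) is spelled Eb G Bb D F.
The root is Eb. A major ninth above Eb is F.
F is the chord's 9th.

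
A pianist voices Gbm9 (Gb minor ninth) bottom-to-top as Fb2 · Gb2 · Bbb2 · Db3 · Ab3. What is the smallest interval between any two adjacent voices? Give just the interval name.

major 2nd

Adjacent intervals: Fb2→Gb2 = major second; Gb2→Bbb2 = minor third; Bbb2→Db3 = major third; Db3→Ab3 = perfect fifth.
The smallest is Fb2 to Gb2, a major second (2 semitones).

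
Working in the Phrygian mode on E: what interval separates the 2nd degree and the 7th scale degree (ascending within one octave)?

Spelling the Phrygian mode on E: E F G A B C D.
That puts F below D.
Counting 6 letters and 9 half steps from F gives a major sixth.

major sixth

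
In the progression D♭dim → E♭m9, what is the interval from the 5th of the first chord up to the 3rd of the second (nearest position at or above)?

major seventh

The 5th of D♭dim is A𝄫; the 3rd of E♭m9 is G♭.
Counting 7 letters and 11 half steps from A𝄫 gives a major seventh.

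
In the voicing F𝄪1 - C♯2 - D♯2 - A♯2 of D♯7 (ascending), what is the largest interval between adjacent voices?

perfect fifth

Adjacent intervals: F𝄪1→C♯2 = diminished fifth; C♯2→D♯2 = major second; D♯2→A♯2 = perfect fifth.
The largest is D♯2 to A♯2, a perfect fifth (7 semitones).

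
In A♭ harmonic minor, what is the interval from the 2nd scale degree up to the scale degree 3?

The scale runs A♭ B♭ C♭ D♭ E♭ F♭ G.
So we need the interval from B♭ up to C♭.
2 letter names make it a second; at 1 semitone (a half step narrower than major) the quality is minor.

m2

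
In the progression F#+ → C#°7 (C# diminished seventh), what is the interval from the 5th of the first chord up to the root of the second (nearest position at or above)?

F#+ has C## as its 5th, and C#°7 (C# diminished seventh) has C# as its root.
From C## to C#: 11 semitones over an octave = diminished.

diminished octave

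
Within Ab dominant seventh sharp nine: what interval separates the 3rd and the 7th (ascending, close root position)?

The chord tones of Ab dominant seventh sharp nine are Ab–C–Eb–Gb–B.
3rd = C; 7th = Gb.
From C to Gb: 6 semitones over a fifth = diminished.

diminished fifth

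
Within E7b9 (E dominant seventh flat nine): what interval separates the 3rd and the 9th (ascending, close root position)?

The chord tones of E7b9 (E dominant seventh flat nine) are E–G#–B–D–F.
So we need the interval from G# up to F.
7 letter names make it a seventh; at 9 semitones (a whole step narrower than major) the quality is diminished.

diminished 7th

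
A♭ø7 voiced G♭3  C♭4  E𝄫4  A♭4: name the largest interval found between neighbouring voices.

Adjacent intervals: G♭3→C♭4 = perfect fourth; C♭4→E𝄫4 = minor third; E𝄫4→A♭4 = augmented fourth.
The largest is E𝄫4 to A♭4, an augmented fourth (6 semitones).

augmented 4th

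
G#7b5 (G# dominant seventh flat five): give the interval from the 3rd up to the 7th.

G#7b5: G#, B#, D, F#.
3rd = B#; 7th = F#.
5 letter names make it a fifth; at 6 semitones (a half step narrower than perfect) the quality is diminished.
This 3–7 tritone is the characteristic tension at the heart of the dominant sound.

d5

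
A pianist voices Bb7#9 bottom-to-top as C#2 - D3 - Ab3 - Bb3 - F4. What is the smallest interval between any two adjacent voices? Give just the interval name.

Adjacent intervals: C#2→D3 = minor ninth; D3→Ab3 = diminished fifth; Ab3→Bb3 = major second; Bb3→F4 = perfect fifth.
The smallest is Ab3 to Bb3, a major second (2 semitones).

major 2nd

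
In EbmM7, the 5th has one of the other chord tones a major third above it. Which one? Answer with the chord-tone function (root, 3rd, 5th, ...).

7th

Ebm(maj7) is spelled Eb Gb Bb D.
The 5th is Bb. A major third above Bb is D.
D is the chord's 7th.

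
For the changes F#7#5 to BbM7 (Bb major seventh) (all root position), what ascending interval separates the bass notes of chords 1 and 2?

The roots are F# and Bb.
4 letter names make it a fourth; at 4 semitones (a half step narrower than perfect) the quality is diminished.

diminished fourth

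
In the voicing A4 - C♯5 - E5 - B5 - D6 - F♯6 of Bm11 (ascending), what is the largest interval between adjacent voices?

Adjacent intervals: A4→C♯5 = major third; C♯5→E5 = minor third; E5→B5 = perfect fifth; B5→D6 = minor third; D6→F♯6 = major third.
The largest is E5 to B5, a perfect fifth (7 semitones).

perfect fifth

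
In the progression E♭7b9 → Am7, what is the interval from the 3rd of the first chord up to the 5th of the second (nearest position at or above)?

major sixth

E♭7b9 has G as its 3rd, and Am7 has E as its 5th.
G up to E spans 6 letter names and 9 semitones — a major sixth.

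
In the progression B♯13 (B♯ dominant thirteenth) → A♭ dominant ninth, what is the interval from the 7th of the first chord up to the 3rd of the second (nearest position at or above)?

diminished 3rd

B♯13 (B♯ dominant thirteenth) has A♯ as its 7th, and A♭ dominant ninth has C as its 3rd.
3 letter names make it a third; at 2 semitones (a whole step narrower than major) the quality is diminished.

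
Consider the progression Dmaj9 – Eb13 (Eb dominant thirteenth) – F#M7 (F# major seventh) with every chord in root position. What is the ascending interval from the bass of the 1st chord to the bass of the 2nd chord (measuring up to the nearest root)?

The roots are D and Eb.
2 letter names make it a second; at 1 semitone (a half step narrower than major) the quality is minor.

minor second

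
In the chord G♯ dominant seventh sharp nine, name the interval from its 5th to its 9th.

G♯ dominant seventh sharp nine: G♯, B♯, D♯, F♯, A𝄪.
That puts D♯ below A𝄪.
D♯ up to A𝄪 is 8 semitones, a half step wider than a perfect fifth, so the interval is augmented.

augmented fifth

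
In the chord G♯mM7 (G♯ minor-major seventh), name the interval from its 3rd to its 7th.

G♯ minor-major seventh: G♯ B D♯ F𝄪.
3rd = B; 7th = F𝄪.
From B to F𝄪: 8 semitones over a fifth = augmented.

augmented fifth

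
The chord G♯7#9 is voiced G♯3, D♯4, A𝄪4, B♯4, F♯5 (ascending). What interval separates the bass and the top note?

The outer voices are G♯3 and F♯5.
G♯ up to F♯ is 22 semitones, a half step narrower than a major fourteenth, so the interval is minor.

m14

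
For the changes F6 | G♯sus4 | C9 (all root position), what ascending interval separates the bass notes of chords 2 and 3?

The roots are G♯ and C.
G♯ up to C is 4 semitones, a half step narrower than a perfect fourth, so the interval is diminished.

diminished fourth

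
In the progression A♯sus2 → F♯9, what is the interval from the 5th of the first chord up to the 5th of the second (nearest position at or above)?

The 5th of A♯sus2 is E♯; the 5th of F♯9 is C♯.
E♯ up to C♯ is 8 semitones, a half step narrower than a major sixth, so the interval is minor.

minor sixth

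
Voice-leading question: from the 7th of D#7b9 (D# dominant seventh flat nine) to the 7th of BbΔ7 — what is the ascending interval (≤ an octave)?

m6

D#7b9 (D# dominant seventh flat nine) has C# as its 7th, and BbΔ7 has A as its 7th.
From C# to A: 8 semitones over a sixth = minor.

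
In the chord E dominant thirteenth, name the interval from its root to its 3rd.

major 3rd

E13 is spelled E, G#, B, D, F#, C#.
So we need the interval from E up to G#.
Counting 3 letters and 4 half steps from E gives a major third.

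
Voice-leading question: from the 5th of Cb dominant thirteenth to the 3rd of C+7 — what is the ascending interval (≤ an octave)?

augmented 6th

Cb dominant thirteenth has Gb as its 5th, and C+7 has E as its 3rd.
Gb up to E is 10 semitones, a half step wider than a major sixth, so the interval is augmented.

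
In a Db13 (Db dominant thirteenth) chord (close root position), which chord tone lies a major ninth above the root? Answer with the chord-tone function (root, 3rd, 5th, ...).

9th

Db13 is spelled Db, F, Ab, Cb, Eb, Bb.
The root is Db. A major ninth above Db is Eb.
Eb is the chord's 9th.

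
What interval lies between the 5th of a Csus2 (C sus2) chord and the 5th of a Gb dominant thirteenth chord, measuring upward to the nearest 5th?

d5

The 5th of Csus2 (C sus2) is G; the 5th of Gb dominant thirteenth is Db.
5 letter names make it a fifth; at 6 semitones (a half step narrower than perfect) the quality is diminished.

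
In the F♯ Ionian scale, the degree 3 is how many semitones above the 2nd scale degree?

2

The scale is F♯ G♯ A♯ B C♯ D♯ E♯.
G♯ up to A♯ is a major second — 2 semitones.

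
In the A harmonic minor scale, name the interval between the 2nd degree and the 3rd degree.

Spelling the A harmonic minor scale: A B C D E F G♯.
2nd degree = B; 3rd degree = C.
2 letter names make it a second; at 1 semitone (a half step narrower than major) the quality is minor.

m2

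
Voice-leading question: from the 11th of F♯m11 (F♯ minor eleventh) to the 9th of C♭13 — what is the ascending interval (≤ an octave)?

diminished 3rd

The 11th of F♯m11 (F♯ minor eleventh) is B; the 9th of C♭13 is D♭.
From B to D♭: 2 semitones over a third = diminished.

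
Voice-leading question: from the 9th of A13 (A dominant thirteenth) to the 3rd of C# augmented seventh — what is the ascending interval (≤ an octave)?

The 9th of A13 (A dominant thirteenth) is B; the 3rd of C# augmented seventh is E#.
4 letter names make it a fourth; at 6 semitones (a half step wider than perfect) the quality is augmented.

augmented 4th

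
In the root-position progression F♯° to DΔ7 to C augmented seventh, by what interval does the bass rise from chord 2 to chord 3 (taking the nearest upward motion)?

The roots are D and C.
7 letter names make it a seventh; at 10 semitones (a half step narrower than major) the quality is minor.

minor seventh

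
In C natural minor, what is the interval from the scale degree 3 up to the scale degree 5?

major 3rd

C natural minor: C D E♭ F G A♭ B♭.
That puts E♭ below G.
E♭ up to G spans 3 letter names and 4 semitones — a major third.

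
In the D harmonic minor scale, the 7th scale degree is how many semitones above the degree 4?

The scale is D E F G A B♭ C♯.
G up to C♯ is an augmented fourth — 6 semitones.

6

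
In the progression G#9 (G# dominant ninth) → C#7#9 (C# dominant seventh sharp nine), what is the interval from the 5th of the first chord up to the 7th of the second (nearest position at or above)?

G#9 (G# dominant ninth) has D# as its 5th, and C#7#9 (C# dominant seventh sharp nine) has B as its 7th.
From D# to B: 8 semitones over a sixth = minor.

minor 6th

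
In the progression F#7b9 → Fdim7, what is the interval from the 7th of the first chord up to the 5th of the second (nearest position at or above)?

diminished sixth

F#7b9 has E as its 7th, and Fdim7 has Cb as its 5th.
From E to Cb: 7 semitones over a sixth = diminished.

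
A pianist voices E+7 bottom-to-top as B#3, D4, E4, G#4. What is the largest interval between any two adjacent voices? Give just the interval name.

Adjacent intervals: B#3→D4 = diminished third; D4→E4 = major second; E4→G#4 = major third.
The largest is E4 to G#4, a major third (4 semitones).

major third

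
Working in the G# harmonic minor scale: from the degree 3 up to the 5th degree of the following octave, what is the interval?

major tenth

G# harmonic minor: G# A# B C# D# E F##.
The degree 3 is B and the scale degree 5 (up an octave) is D#.
B up to D# spans 10 letter names and 16 semitones — a major tenth.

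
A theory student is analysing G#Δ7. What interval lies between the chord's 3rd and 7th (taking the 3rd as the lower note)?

G#M7 is spelled G#, B#, D#, F##.
That puts B# below F##.
From B# to F## is 7 semitones, exactly the perfect fifth.

perfect fifth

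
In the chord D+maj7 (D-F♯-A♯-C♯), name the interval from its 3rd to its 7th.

perfect fifth

3rd = F♯; 7th = C♯.
From F♯ to C♯ is 7 semitones, exactly the perfect fifth.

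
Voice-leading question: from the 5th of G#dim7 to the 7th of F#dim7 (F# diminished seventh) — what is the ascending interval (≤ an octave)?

minor second

G#dim7 has D as its 5th, and F#dim7 (F# diminished seventh) has Eb as its 7th.
2 letter names make it a second; at 1 semitone (a half step narrower than major) the quality is minor.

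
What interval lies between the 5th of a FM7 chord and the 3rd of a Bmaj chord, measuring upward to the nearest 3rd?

The 5th of FM7 is C; the 3rd of Bmaj is D♯.
C up to D♯ is 3 semitones, a half step wider than a major second, so the interval is augmented.

augmented 2nd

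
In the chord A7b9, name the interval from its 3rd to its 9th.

diminished 7th

A7b9 is spelled A C# E G Bb.
So we need the interval from C# up to Bb.
From C# to Bb: 9 semitones over a seventh = diminished.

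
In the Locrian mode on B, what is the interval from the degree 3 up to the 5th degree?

The scale runs B C D E F G A.
So we need the interval from D up to F.
3 letter names make it a third; at 3 semitones (a half step narrower than major) the quality is minor.

m3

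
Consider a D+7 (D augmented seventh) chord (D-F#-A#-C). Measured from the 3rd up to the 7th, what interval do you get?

3rd = F#; 7th = C.
5 letter names make it a fifth; at 6 semitones (a half step narrower than perfect) the quality is diminished.
That tritone between 3rd and 7th is what gives the dominant seventh its pull toward resolution.

diminished 5th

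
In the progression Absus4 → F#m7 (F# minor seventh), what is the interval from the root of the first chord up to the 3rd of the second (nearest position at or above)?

augmented 1st

Absus4 has Ab as its root, and F#m7 (F# minor seventh) has A as its 3rd.
1 letter names make it a unison; at 1 semitone (a half step wider than perfect) the quality is augmented.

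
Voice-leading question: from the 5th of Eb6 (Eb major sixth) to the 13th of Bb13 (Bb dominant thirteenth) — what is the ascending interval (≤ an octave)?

The 5th of Eb6 (Eb major sixth) is Bb; the 13th of Bb13 (Bb dominant thirteenth) is G.
Counting 6 letters and 9 half steps from Bb gives a major sixth.

major 6th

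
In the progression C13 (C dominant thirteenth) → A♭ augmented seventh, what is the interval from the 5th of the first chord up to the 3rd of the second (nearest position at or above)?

P4

C13 (C dominant thirteenth) has G as its 5th, and A♭ augmented seventh has C as its 3rd.
From G to C is 5 semitones, exactly the perfect fourth.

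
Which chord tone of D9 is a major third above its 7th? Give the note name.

E

Spelling the chord: D–F#–A–C–E.
The 7th is C. A major third above C is E.
E is the chord's 9th.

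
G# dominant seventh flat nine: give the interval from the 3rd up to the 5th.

minor 3rd

G# dominant seventh flat nine: G#-B#-D#-F#-A.
The 3rd is B# and the 5th is D#.
3 letter names make it a third; at 3 semitones (a half step narrower than major) the quality is minor.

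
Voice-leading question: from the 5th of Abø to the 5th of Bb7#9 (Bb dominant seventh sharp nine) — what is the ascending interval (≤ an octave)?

augmented second

The 5th of Abø is Ebb; the 5th of Bb7#9 (Bb dominant seventh sharp nine) is F.
2 letter names make it a second; at 3 semitones (a half step wider than major) the quality is augmented.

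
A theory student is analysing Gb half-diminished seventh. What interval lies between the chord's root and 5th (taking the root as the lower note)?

diminished fifth

Gbm7b5: Gb-Bbb-Dbb-Fb.
That puts Gb below Dbb.
From Gb to Dbb: 6 semitones over a fifth = diminished.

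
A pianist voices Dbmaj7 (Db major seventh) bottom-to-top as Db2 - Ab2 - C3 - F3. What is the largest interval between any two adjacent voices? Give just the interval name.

Adjacent intervals: Db2→Ab2 = perfect fifth; Ab2→C3 = major third; C3→F3 = perfect fourth.
The largest is Db2 to Ab2, a perfect fifth (7 semitones).

perfect fifth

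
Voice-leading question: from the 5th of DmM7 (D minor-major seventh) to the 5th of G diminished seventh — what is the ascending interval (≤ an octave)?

diminished fourth

DmM7 (D minor-major seventh) has A as its 5th, and G diminished seventh has Db as its 5th.
A up to Db is 4 semitones, a half step narrower than a perfect fourth, so the interval is diminished.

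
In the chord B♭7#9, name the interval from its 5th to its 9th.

B♭7#9 (B♭ dominant seventh sharp nine): B♭–D–F–A♭–C♯.
So we need the interval from F up to C♯.
From F to C♯: 8 semitones over a fifth = augmented.

augmented fifth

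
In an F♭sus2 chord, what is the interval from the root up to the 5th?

F♭sus2: F♭ G♭ C♭.
That puts F♭ below C♭.
F♭ up to C♭ spans 5 letter names and 7 semitones — a perfect fifth.

P5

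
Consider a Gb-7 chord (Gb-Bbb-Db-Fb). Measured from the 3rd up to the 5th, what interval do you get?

The 3rd is Bbb and the 5th is Db.
From Bbb to Db is 4 semitones, exactly the major third.

major third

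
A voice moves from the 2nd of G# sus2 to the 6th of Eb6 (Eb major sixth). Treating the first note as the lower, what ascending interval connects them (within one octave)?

d3

The 2nd of G# sus2 is A#; the 6th of Eb6 (Eb major sixth) is C.
From A# to C: 2 semitones over a third = diminished.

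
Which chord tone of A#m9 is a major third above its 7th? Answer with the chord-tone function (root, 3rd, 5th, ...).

9th

The chord tones of A# minor ninth are A#–C#–E#–G#–B#.
The 7th is G#. A major third above G# is B#.
B# is the chord's 9th.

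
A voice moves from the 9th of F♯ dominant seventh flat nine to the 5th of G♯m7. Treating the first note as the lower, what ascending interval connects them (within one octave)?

augmented fifth

F♯ dominant seventh flat nine has G as its 9th, and G♯m7 has D♯ as its 5th.
From G to D♯: 8 semitones over a fifth = augmented.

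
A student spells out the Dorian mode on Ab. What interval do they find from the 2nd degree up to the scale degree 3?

The scale runs Ab Bb Cb Db Eb F Gb.
2nd degree = Bb; 3rd degree = Cb.
Bb up to Cb is 1 semitone, a half step narrower than a major second, so the interval is minor.

minor 2nd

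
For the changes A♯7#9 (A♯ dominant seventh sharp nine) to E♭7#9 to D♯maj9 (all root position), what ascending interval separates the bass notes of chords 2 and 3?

augmented 7th

The roots are E♭ and D♯.
From E♭ to D♯: 12 semitones over a seventh = augmented.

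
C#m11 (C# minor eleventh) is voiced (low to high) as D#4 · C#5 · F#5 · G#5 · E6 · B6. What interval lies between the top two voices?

perfect fifth

Those voices are E6 and B6.
Counting 5 letters and 7 half steps from E gives a perfect fifth.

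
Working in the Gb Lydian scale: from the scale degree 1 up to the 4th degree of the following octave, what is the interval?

augmented eleventh

Gb lydian: Gb Ab Bb C Db Eb F.
Scale degree 1 = Gb; 4th degree (up an octave) = C.
11 letter names make it an eleventh; at 18 semitones (a half step wider than perfect) the quality is augmented.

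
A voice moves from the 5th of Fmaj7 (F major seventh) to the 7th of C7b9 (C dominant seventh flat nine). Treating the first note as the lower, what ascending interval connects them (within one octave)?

minor 7th

Fmaj7 (F major seventh) has C as its 5th, and C7b9 (C dominant seventh flat nine) has Bb as its 7th.
7 letter names make it a seventh; at 10 semitones (a half step narrower than major) the quality is minor.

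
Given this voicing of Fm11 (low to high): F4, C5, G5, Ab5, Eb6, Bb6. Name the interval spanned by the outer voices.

The outer voices are F4 and Bb6.
Counting 18 letters and 29 half steps from F gives a perfect 18th.

perfect 18th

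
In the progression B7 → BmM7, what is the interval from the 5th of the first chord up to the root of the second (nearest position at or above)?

perfect 4th

The 5th of B7 is F#; the root of BmM7 is B.
From F# to B is 5 semitones, exactly the perfect fourth.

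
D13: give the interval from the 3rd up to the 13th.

perfect eleventh

Spelling the chord: D–F#–A–C–E–B.
So we need the interval from F# up to B.
F# up to B spans 11 letter names and 17 semitones — a perfect eleventh.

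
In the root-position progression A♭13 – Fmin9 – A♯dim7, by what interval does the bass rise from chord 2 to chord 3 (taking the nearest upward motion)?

A3

The roots are F and A♯.
From F to A♯: 5 semitones over a third = augmented.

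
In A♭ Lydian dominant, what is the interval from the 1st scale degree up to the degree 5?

The scale runs A♭ B♭ C D E♭ F G♭.
1st scale degree = A♭; 5th scale degree = E♭.
Counting 5 letters and 7 half steps from A♭ gives a perfect fifth.

P5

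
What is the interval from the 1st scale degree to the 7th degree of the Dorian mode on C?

m7

The scale runs C D Eb F G A Bb.
That puts C below Bb.
C up to Bb is 10 semitones, a half step narrower than a major seventh, so the interval is minor.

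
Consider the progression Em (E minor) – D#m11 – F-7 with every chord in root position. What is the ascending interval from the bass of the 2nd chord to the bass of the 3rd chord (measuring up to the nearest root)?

diminished third

The roots are D# and F.
3 letter names make it a third; at 2 semitones (a whole step narrower than major) the quality is diminished.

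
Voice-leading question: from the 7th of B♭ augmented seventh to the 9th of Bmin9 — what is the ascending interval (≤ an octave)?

B♭ augmented seventh has A♭ as its 7th, and Bmin9 has C♯ as its 9th.
From A♭ to C♯: 5 semitones over a third = augmented.

augmented third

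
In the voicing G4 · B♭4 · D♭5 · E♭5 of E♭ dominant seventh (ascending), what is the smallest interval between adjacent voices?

major second

Adjacent intervals: G4→B♭4 = minor third; B♭4→D♭5 = minor third; D♭5→E♭5 = major second.
The smallest is D♭5 to E♭5, a major second (2 semitones).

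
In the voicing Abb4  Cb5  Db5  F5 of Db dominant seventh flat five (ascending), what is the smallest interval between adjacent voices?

M2

Adjacent intervals: Abb4→Cb5 = major third; Cb5→Db5 = major second; Db5→F5 = major third.
The smallest is Cb5 to Db5, a major second (2 semitones).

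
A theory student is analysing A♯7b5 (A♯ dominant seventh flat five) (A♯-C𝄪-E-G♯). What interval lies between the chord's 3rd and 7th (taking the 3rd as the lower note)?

diminished fifth

The 3rd is C𝄪 and the 7th is G♯.
5 letter names make it a fifth; at 6 semitones (a half step narrower than perfect) the quality is diminished.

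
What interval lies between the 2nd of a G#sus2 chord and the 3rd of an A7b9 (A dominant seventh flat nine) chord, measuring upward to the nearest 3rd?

minor 3rd

G#sus2 has A# as its 2nd, and A7b9 (A dominant seventh flat nine) has C# as its 3rd.
From A# to C#: 3 semitones over a third = minor.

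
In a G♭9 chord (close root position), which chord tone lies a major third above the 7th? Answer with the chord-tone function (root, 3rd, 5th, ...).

9th

G♭9 (G♭ dominant ninth): G♭-B♭-D♭-F♭-A♭.
The 7th is F♭. A major third above F♭ is A♭.
A♭ is the chord's 9th.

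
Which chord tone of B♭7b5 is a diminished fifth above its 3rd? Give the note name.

B♭ dominant seventh flat five is spelled B♭-D-F♭-A♭.
The 3rd is D. A diminished fifth above D is A♭.
A♭ is the chord's 7th.

Ab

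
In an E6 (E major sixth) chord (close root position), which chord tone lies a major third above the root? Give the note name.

The chord tones of E major sixth are E–G#–B–C#.
The root is E. A major third above E is G#.
G# is the chord's 3rd.

G#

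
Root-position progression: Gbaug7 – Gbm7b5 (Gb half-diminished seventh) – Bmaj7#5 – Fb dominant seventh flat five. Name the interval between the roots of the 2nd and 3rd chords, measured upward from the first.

The roots are Gb and B.
3 letter names make it a third; at 5 semitones (a half step wider than major) the quality is augmented.

augmented third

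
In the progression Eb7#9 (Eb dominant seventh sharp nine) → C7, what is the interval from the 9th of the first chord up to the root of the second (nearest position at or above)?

d5

The 9th of Eb7#9 (Eb dominant seventh sharp nine) is F#; the root of C7 is C.
From F# to C: 6 semitones over a fifth = diminished.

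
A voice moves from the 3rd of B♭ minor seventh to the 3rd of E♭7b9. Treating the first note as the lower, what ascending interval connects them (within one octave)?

B♭ minor seventh has D♭ as its 3rd, and E♭7b9 has G as its 3rd.
From D♭ to G: 6 semitones over a fourth = augmented.

A4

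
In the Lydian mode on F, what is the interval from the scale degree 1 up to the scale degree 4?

augmented fourth

The scale runs F G A B C D E.
That puts F below B.
F up to B is 6 semitones, a half step wider than a perfect fourth, so the interval is augmented.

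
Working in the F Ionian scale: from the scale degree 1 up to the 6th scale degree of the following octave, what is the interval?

major thirteenth

F major: F G A Bb C D E.
So we need the interval from F up to D.
Counting 13 letters and 21 half steps from F gives a major thirteenth.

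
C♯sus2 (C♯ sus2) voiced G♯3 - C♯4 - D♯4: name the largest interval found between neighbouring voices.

Adjacent intervals: G♯3→C♯4 = perfect fourth; C♯4→D♯4 = major second.
The largest is G♯3 to C♯4, a perfect fourth (5 semitones).

perfect fourth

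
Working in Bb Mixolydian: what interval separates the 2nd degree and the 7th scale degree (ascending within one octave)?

m6

The scale runs Bb C D Eb F G Ab.
That puts C below Ab.
From C to Ab: 8 semitones over a sixth = minor.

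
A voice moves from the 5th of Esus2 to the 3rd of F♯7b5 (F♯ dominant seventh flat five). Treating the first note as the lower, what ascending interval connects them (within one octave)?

Esus2 has B as its 5th, and F♯7b5 (F♯ dominant seventh flat five) has A♯ as its 3rd.
Counting 7 letters and 11 half steps from B gives a major seventh.

major seventh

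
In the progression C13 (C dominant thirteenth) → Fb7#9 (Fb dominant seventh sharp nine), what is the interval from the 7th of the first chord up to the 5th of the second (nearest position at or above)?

C13 (C dominant thirteenth) has Bb as its 7th, and Fb7#9 (Fb dominant seventh sharp nine) has Cb as its 5th.
2 letter names make it a second; at 1 semitone (a half step narrower than major) the quality is minor.

minor second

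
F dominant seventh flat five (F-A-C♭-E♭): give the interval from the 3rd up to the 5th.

diminished third

So we need the interval from A up to C♭.
A up to C♭ is 2 semitones, a whole step narrower than a major third, so the interval is diminished.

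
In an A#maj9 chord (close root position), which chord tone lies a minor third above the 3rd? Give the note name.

The chord tones of A#maj9 are A#–C##–E#–G##–B#.
The 3rd is C##. A minor third above C## is E#.
E# is the chord's 5th.

E#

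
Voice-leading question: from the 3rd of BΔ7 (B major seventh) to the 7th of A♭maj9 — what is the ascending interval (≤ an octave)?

The 3rd of BΔ7 (B major seventh) is D♯; the 7th of A♭maj9 is G.
From D♯ to G: 4 semitones over a fourth = diminished.

diminished 4th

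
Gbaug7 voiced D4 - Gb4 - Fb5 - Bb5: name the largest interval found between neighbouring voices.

minor seventh

Adjacent intervals: D4→Gb4 = diminished fourth; Gb4→Fb5 = minor seventh; Fb5→Bb5 = augmented fourth.
The largest is Gb4 to Fb5, a minor seventh (10 semitones).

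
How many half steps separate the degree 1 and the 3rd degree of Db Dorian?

The scale is Db Eb Fb Gb Ab Bb Cb.
Db up to Fb is a minor third — 3 semitones.

3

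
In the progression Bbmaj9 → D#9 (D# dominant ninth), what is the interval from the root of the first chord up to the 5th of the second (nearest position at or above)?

augmented seventh

The root of Bbmaj9 is Bb; the 5th of D#9 (D# dominant ninth) is A#.
7 letter names make it a seventh; at 12 semitones (a half step wider than major) the quality is augmented.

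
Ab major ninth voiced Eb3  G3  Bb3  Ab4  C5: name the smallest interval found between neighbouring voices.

m3

Adjacent intervals: Eb3→G3 = major third; G3→Bb3 = minor third; Bb3→Ab4 = minor seventh; Ab4→C5 = major third.
The smallest is G3 to Bb3, a minor third (3 semitones).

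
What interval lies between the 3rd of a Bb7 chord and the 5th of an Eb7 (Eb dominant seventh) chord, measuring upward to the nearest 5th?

minor sixth

The 3rd of Bb7 is D; the 5th of Eb7 (Eb dominant seventh) is Bb.
From D to Bb: 8 semitones over a sixth = minor.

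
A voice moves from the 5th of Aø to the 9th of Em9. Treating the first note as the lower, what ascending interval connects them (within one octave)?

augmented 2nd

Aø has Eb as its 5th, and Em9 has F# as its 9th.
2 letter names make it a second; at 3 semitones (a half step wider than major) the quality is augmented.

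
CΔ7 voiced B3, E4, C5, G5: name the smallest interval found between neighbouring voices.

Adjacent intervals: B3→E4 = perfect fourth; E4→C5 = minor sixth; C5→G5 = perfect fifth.
The smallest is B3 to E4, a perfect fourth (5 semitones).

perfect fourth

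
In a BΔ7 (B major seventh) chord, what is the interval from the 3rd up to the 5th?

minor third

BM7 is spelled B-D♯-F♯-A♯.
That puts D♯ below F♯.
From D♯ to F♯: 3 semitones over a third = minor.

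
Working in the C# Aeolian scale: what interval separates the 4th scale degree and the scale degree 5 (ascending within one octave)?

M2

The scale runs C# D# E F# G# A B.
The 4th scale degree is F# and the scale degree 5 is G#.
From F# to G# is 2 semitones, exactly the major second.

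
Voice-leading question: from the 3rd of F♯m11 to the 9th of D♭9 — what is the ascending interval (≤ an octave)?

diminished 5th

The 3rd of F♯m11 is A; the 9th of D♭9 is E♭.
From A to E♭: 6 semitones over a fifth = diminished.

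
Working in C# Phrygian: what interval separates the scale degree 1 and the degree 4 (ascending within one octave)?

perfect fourth

Spelling C# Phrygian: C# D E F# G# A B.
The scale degree 1 is C# and the 4th scale degree is F#.
From C# to F# is 5 semitones, exactly the perfect fourth.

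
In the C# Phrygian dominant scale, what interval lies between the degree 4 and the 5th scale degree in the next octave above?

M9

The scale runs C# D E# F# G# A B.
That puts F# below G#.
F# up to G# spans 9 letter names and 14 semitones — a major ninth.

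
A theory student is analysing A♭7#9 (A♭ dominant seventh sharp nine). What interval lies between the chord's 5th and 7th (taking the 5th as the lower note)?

m3

A♭7#9 is spelled A♭–C–E♭–G♭–B.
That puts E♭ below G♭.
E♭ up to G♭ is 3 semitones, a half step narrower than a major third, so the interval is minor.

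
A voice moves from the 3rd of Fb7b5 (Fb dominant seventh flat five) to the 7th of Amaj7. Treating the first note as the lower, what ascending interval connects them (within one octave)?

The 3rd of Fb7b5 (Fb dominant seventh flat five) is Ab; the 7th of Amaj7 is G#.
7 letter names make it a seventh; at 12 semitones (a half step wider than major) the quality is augmented.

A7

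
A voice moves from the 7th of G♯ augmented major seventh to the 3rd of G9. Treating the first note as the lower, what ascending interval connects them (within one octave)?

G♯ augmented major seventh has F𝄪 as its 7th, and G9 has B as its 3rd.
F𝄪 up to B is 4 semitones, a half step narrower than a perfect fourth, so the interval is diminished.

diminished fourth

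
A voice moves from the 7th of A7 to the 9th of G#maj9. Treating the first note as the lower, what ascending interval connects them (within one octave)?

augmented second

The 7th of A7 is G; the 9th of G#maj9 is A#.
G up to A# is 3 semitones, a half step wider than a major second, so the interval is augmented.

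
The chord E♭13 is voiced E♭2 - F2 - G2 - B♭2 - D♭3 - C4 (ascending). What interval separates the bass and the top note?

major thirteenth

The outer voices are E♭2 and C4.
From E♭ to C is 21 semitones, exactly the major thirteenth.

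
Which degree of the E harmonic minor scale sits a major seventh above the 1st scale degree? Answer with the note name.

D#

The scale is E F♯ G A B C D♯.
The 1st scale degree is E; a major seventh above that is D♯ — scale degree 7.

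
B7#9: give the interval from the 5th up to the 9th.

augmented 5th

The chord tones of B7#9 are B–D#–F#–A–C##.
5th = F#; 9th = C##.
From F# to C##: 8 semitones over a fifth = augmented.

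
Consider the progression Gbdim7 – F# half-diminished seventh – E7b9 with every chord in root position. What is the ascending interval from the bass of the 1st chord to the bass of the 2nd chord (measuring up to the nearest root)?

augmented seventh

The roots are Gb and F#.
From Gb to F#: 12 semitones over a seventh = augmented.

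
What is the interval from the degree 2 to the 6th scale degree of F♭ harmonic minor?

diminished 5th

F♭ harmonic minor: F♭ G♭ A𝄫 B𝄫 C♭ D𝄫 E♭.
That puts G♭ below D𝄫.
From G♭ to D𝄫: 6 semitones over a fifth = diminished.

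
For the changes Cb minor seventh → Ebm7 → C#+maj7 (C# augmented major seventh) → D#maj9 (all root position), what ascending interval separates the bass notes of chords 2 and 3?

The roots are Eb and C#.
6 letter names make it a sixth; at 10 semitones (a half step wider than major) the quality is augmented.

A6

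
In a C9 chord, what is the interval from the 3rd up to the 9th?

minor 7th

Spelling the chord: C E G Bb D.
So we need the interval from E up to D.
From E to D: 10 semitones over a seventh = minor.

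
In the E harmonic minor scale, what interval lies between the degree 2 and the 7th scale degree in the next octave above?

M13

E harmonic minor: E F# G A B C D#.
That puts F# below D#.
From F# to D# is 21 semitones, exactly the major thirteenth.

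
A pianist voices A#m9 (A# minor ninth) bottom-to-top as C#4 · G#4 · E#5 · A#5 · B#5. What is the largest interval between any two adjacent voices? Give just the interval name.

Adjacent intervals: C#4→G#4 = perfect fifth; G#4→E#5 = major sixth; E#5→A#5 = perfect fourth; A#5→B#5 = major second.
The largest is G#4 to E#5, a major sixth (9 semitones).

major sixth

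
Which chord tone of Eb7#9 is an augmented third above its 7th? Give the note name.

F#

Eb7#9 is spelled Eb G Bb Db F#.
The 7th is Db. An augmented third above Db is F#.
F# is the chord's 9th.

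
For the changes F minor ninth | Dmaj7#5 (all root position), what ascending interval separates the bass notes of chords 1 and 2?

major sixth

The roots are F and D.
From F to D is 9 semitones, exactly the major sixth.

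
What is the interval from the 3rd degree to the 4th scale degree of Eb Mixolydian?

minor 2nd

Spelling Eb Mixolydian: Eb F G Ab Bb C Db.
3rd degree = G; scale degree 4 = Ab.
2 letter names make it a second; at 1 semitone (a half step narrower than major) the quality is minor.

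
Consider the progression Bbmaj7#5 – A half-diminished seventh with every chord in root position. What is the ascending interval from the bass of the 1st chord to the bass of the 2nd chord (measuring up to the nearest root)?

The roots are Bb and A.
Bb up to A spans 7 letter names and 11 semitones — a major seventh.

major 7th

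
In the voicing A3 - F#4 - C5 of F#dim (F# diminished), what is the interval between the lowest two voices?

major sixth

Those voices are A3 and F#4.
From A to F# is 9 semitones, exactly the major sixth.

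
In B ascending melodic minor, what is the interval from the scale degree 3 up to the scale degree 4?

major second

The scale runs B C# D E F# G# A#.
Scale degree 3 = D; 4th scale degree = E.
Counting 2 letters and 2 half steps from D gives a major second.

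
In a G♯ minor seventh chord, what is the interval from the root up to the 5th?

perfect fifth

G♯min7 (G♯ minor seventh): G♯–B–D♯–F♯.
The root is G♯ and the 5th is D♯.
Counting 5 letters and 7 half steps from G♯ gives a perfect fifth.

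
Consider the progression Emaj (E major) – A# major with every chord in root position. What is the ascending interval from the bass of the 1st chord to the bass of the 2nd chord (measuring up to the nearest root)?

The roots are E and A#.
E up to A# is 6 semitones, a half step wider than a perfect fourth, so the interval is augmented.

A4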